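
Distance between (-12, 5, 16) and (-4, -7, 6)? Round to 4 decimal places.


d = sqrt((-4--12)^2 + (-7-5)^2 + (6-16)^2) = 17.5499

17.5499


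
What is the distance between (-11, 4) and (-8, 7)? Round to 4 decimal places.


d = sqrt((-8--11)^2 + (7-4)^2) = 4.2426

4.2426


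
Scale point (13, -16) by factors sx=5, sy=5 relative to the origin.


Scaling: (x*sx, y*sy) = (13*5, -16*5) = (65, -80)

(65, -80)


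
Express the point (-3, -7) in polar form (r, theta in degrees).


r = sqrt((-3)^2 + (-7)^2) = 7.6158
theta = atan2(-7, -3) = 246.8014 degrees

r = 7.6158, theta = 246.8014 degrees


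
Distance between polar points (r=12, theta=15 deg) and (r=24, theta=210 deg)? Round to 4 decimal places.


d = sqrt(r1^2 + r2^2 - 2*r1*r2*cos(t2-t1))
d = sqrt(12^2 + 24^2 - 2*12*24*cos(210-15)) = 35.7264

35.7264


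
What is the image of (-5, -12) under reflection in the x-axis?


Reflection across x-axis: (x, y) -> (x, -y)
(-5, -12) -> (-5, 12)

(-5, 12)


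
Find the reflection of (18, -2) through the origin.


Reflection through origin: (x, y) -> (-x, -y)
(18, -2) -> (-18, 2)

(-18, 2)


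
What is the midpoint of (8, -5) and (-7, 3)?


Midpoint = ((8+-7)/2, (-5+3)/2) = (0.5, -1)

(0.5, -1)


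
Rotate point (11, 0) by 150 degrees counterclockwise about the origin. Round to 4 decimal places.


x' = 11*cos(150) - 0*sin(150) = -9.5263
y' = 11*sin(150) + 0*cos(150) = 5.5

(-9.5263, 5.5)


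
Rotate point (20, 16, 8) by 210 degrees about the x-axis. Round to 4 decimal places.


x' = 20
y' = 16*cos(210) - 8*sin(210) = -9.8564
z' = 16*sin(210) + 8*cos(210) = -14.9282

(20, -9.8564, -14.9282)


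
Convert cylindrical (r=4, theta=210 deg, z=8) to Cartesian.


x = 4 * cos(210) = -3.4641
y = 4 * sin(210) = -2
z = 8

(-3.4641, -2, 8)


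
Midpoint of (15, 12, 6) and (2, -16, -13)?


Midpoint = ((15+2)/2, (12+-16)/2, (6+-13)/2) = (8.5, -2, -3.5)

(8.5, -2, -3.5)


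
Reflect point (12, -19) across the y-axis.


Reflection across y-axis: (x, y) -> (-x, y)
(12, -19) -> (-12, -19)

(-12, -19)


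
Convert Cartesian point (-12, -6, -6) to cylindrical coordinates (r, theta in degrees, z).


r = sqrt((-12)^2 + (-6)^2) = 13.4164
theta = atan2(-6, -12) = 206.5651 deg
z = -6

r = 13.4164, theta = 206.5651 deg, z = -6


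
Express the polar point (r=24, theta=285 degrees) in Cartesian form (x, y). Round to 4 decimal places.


x = 24 * cos(285) = 6.2117
y = 24 * sin(285) = -23.1822

(6.2117, -23.1822)


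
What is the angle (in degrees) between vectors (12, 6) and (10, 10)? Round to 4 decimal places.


dot = 12*10 + 6*10 = 180
|u| = 13.4164, |v| = 14.1421
cos(angle) = 0.9487
angle = 18.4349 degrees

18.4349 degrees


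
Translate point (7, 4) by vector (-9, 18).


Translation: (x+dx, y+dy) = (7+-9, 4+18) = (-2, 22)

(-2, 22)


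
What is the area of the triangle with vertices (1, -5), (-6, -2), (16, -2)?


Area = |x1(y2-y3) + x2(y3-y1) + x3(y1-y2)| / 2
= |1*(-2--2) + -6*(-2--5) + 16*(-5--2)| / 2
= 33

33


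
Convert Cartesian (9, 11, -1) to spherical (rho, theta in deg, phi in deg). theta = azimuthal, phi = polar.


rho = sqrt(9^2 + 11^2 + (-1)^2) = 14.2478
theta = atan2(11, 9) = 50.7106 deg
phi = acos(-1/14.2478) = 94.0247 deg

rho = 14.2478, theta = 50.7106 deg, phi = 94.0247 deg


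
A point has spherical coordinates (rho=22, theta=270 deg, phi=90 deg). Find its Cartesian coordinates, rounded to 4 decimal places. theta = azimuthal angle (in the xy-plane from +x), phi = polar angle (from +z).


x = 22 * sin(90) * cos(270) = 0
y = 22 * sin(90) * sin(270) = -22
z = 22 * cos(90) = 0

(0, -22, 0)


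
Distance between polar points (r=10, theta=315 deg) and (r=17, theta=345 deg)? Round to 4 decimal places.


d = sqrt(r1^2 + r2^2 - 2*r1*r2*cos(t2-t1))
d = sqrt(10^2 + 17^2 - 2*10*17*cos(345-315)) = 9.7238

9.7238


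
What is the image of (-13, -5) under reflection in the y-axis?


Reflection across y-axis: (x, y) -> (-x, y)
(-13, -5) -> (13, -5)

(13, -5)


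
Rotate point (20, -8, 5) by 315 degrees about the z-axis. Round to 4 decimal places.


x' = 20*cos(315) - -8*sin(315) = 8.4853
y' = 20*sin(315) + -8*cos(315) = -19.799
z' = 5

(8.4853, -19.799, 5)


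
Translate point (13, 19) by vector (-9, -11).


Translation: (x+dx, y+dy) = (13+-9, 19+-11) = (4, 8)

(4, 8)


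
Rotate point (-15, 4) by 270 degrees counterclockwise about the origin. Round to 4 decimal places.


x' = -15*cos(270) - 4*sin(270) = 4
y' = -15*sin(270) + 4*cos(270) = 15

(4, 15)


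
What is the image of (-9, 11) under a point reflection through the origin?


Reflection through origin: (x, y) -> (-x, -y)
(-9, 11) -> (9, -11)

(9, -11)


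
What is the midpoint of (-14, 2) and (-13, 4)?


Midpoint = ((-14+-13)/2, (2+4)/2) = (-13.5, 3)

(-13.5, 3)


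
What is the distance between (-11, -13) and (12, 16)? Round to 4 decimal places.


d = sqrt((12--11)^2 + (16--13)^2) = 37.0135

37.0135


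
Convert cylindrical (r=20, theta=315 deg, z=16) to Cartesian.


x = 20 * cos(315) = 14.1421
y = 20 * sin(315) = -14.1421
z = 16

(14.1421, -14.1421, 16)


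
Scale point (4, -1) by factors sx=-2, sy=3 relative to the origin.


Scaling: (x*sx, y*sy) = (4*-2, -1*3) = (-8, -3)

(-8, -3)


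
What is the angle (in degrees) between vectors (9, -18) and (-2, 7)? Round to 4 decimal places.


dot = 9*-2 + -18*7 = -144
|u| = 20.1246, |v| = 7.2801
cos(angle) = -0.9829
angle = 169.3803 degrees

169.3803 degrees


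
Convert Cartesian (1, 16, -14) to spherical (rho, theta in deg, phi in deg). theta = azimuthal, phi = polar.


rho = sqrt(1^2 + 16^2 + (-14)^2) = 21.2838
theta = atan2(16, 1) = 86.4237 deg
phi = acos(-14/21.2838) = 131.1306 deg

rho = 21.2838, theta = 86.4237 deg, phi = 131.1306 deg


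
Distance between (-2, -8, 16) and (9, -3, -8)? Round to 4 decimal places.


d = sqrt((9--2)^2 + (-3--8)^2 + (-8-16)^2) = 26.8701

26.8701


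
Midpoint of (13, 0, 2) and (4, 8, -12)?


Midpoint = ((13+4)/2, (0+8)/2, (2+-12)/2) = (8.5, 4, -5)

(8.5, 4, -5)


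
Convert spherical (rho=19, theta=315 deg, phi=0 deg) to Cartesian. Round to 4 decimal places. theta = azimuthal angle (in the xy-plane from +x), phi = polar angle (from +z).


x = 19 * sin(0) * cos(315) = 0
y = 19 * sin(0) * sin(315) = 0
z = 19 * cos(0) = 19

(0, 0, 19)


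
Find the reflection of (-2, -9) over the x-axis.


Reflection across x-axis: (x, y) -> (x, -y)
(-2, -9) -> (-2, 9)

(-2, 9)


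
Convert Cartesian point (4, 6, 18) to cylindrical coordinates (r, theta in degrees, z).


r = sqrt(4^2 + 6^2) = 7.2111
theta = atan2(6, 4) = 56.3099 deg
z = 18

r = 7.2111, theta = 56.3099 deg, z = 18


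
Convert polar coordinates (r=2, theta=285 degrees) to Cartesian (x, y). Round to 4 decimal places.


x = 2 * cos(285) = 0.5176
y = 2 * sin(285) = -1.9319

(0.5176, -1.9319)


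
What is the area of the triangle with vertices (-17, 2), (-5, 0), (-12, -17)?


Area = |x1(y2-y3) + x2(y3-y1) + x3(y1-y2)| / 2
= |-17*(0--17) + -5*(-17-2) + -12*(2-0)| / 2
= 109

109


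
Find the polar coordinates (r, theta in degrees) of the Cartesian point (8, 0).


r = sqrt(8^2 + 0^2) = 8
theta = atan2(0, 8) = 0 degrees

r = 8, theta = 0 degrees


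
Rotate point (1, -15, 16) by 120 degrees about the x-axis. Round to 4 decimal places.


x' = 1
y' = -15*cos(120) - 16*sin(120) = -6.3564
z' = -15*sin(120) + 16*cos(120) = -20.9904

(1, -6.3564, -20.9904)


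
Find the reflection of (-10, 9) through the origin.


Reflection through origin: (x, y) -> (-x, -y)
(-10, 9) -> (10, -9)

(10, -9)


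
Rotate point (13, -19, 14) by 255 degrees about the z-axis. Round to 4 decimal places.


x' = 13*cos(255) - -19*sin(255) = -21.7172
y' = 13*sin(255) + -19*cos(255) = -7.6395
z' = 14

(-21.7172, -7.6395, 14)


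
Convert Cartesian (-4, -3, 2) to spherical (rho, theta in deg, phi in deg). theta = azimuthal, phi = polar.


rho = sqrt((-4)^2 + (-3)^2 + 2^2) = 5.3852
theta = atan2(-3, -4) = 216.8699 deg
phi = acos(2/5.3852) = 68.1986 deg

rho = 5.3852, theta = 216.8699 deg, phi = 68.1986 deg


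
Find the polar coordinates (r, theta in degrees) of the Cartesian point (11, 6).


r = sqrt(11^2 + 6^2) = 12.53
theta = atan2(6, 11) = 28.6105 degrees

r = 12.53, theta = 28.6105 degrees


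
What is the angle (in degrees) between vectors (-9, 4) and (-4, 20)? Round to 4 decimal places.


dot = -9*-4 + 4*20 = 116
|u| = 9.8489, |v| = 20.3961
cos(angle) = 0.5775
angle = 54.7276 degrees

54.7276 degrees


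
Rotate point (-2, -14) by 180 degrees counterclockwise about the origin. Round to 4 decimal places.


x' = -2*cos(180) - -14*sin(180) = 2
y' = -2*sin(180) + -14*cos(180) = 14

(2, 14)


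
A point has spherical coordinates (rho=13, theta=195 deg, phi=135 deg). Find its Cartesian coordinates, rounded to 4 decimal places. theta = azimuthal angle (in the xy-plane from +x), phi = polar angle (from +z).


x = 13 * sin(135) * cos(195) = -8.8792
y = 13 * sin(135) * sin(195) = -2.3792
z = 13 * cos(135) = -9.1924

(-8.8792, -2.3792, -9.1924)


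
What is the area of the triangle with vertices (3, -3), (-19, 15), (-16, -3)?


Area = |x1(y2-y3) + x2(y3-y1) + x3(y1-y2)| / 2
= |3*(15--3) + -19*(-3--3) + -16*(-3-15)| / 2
= 171

171


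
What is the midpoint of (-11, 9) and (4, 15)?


Midpoint = ((-11+4)/2, (9+15)/2) = (-3.5, 12)

(-3.5, 12)


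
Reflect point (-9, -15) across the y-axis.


Reflection across y-axis: (x, y) -> (-x, y)
(-9, -15) -> (9, -15)

(9, -15)


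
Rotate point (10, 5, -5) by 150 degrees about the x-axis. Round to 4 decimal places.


x' = 10
y' = 5*cos(150) - -5*sin(150) = -1.8301
z' = 5*sin(150) + -5*cos(150) = 6.8301

(10, -1.8301, 6.8301)


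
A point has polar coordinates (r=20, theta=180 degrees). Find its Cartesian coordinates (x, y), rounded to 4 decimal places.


x = 20 * cos(180) = -20
y = 20 * sin(180) = 0

(-20, 0)


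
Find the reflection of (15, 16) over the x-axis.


Reflection across x-axis: (x, y) -> (x, -y)
(15, 16) -> (15, -16)

(15, -16)


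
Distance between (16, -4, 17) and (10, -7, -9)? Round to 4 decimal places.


d = sqrt((10-16)^2 + (-7--4)^2 + (-9-17)^2) = 26.8514

26.8514


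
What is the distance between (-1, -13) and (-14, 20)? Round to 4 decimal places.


d = sqrt((-14--1)^2 + (20--13)^2) = 35.4683

35.4683


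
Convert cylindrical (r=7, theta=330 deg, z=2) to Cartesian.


x = 7 * cos(330) = 6.0622
y = 7 * sin(330) = -3.5
z = 2

(6.0622, -3.5, 2)


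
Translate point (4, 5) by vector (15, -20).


Translation: (x+dx, y+dy) = (4+15, 5+-20) = (19, -15)

(19, -15)


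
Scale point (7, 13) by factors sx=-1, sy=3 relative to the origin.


Scaling: (x*sx, y*sy) = (7*-1, 13*3) = (-7, 39)

(-7, 39)


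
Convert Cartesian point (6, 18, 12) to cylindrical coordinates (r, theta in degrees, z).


r = sqrt(6^2 + 18^2) = 18.9737
theta = atan2(18, 6) = 71.5651 deg
z = 12

r = 18.9737, theta = 71.5651 deg, z = 12


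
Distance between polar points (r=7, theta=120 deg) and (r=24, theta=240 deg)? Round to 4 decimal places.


d = sqrt(r1^2 + r2^2 - 2*r1*r2*cos(t2-t1))
d = sqrt(7^2 + 24^2 - 2*7*24*cos(240-120)) = 28.1603

28.1603


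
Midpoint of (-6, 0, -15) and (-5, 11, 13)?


Midpoint = ((-6+-5)/2, (0+11)/2, (-15+13)/2) = (-5.5, 5.5, -1)

(-5.5, 5.5, -1)


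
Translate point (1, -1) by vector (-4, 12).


Translation: (x+dx, y+dy) = (1+-4, -1+12) = (-3, 11)

(-3, 11)


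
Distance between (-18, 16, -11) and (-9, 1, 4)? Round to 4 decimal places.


d = sqrt((-9--18)^2 + (1-16)^2 + (4--11)^2) = 23.0434

23.0434


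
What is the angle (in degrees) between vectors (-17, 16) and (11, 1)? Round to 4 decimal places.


dot = -17*11 + 16*1 = -171
|u| = 23.3452, |v| = 11.0454
cos(angle) = -0.6632
angle = 131.5413 degrees

131.5413 degrees


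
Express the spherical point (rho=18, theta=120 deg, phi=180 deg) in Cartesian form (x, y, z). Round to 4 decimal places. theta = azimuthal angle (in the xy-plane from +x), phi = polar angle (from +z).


x = 18 * sin(180) * cos(120) = 0
y = 18 * sin(180) * sin(120) = 0
z = 18 * cos(180) = -18

(0, 0, -18)


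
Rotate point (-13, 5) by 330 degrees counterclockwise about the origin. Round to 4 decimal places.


x' = -13*cos(330) - 5*sin(330) = -8.7583
y' = -13*sin(330) + 5*cos(330) = 10.8301

(-8.7583, 10.8301)


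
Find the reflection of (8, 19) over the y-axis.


Reflection across y-axis: (x, y) -> (-x, y)
(8, 19) -> (-8, 19)

(-8, 19)


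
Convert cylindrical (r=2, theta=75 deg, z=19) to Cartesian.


x = 2 * cos(75) = 0.5176
y = 2 * sin(75) = 1.9319
z = 19

(0.5176, 1.9319, 19)


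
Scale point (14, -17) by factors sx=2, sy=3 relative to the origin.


Scaling: (x*sx, y*sy) = (14*2, -17*3) = (28, -51)

(28, -51)


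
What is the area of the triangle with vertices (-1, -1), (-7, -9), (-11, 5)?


Area = |x1(y2-y3) + x2(y3-y1) + x3(y1-y2)| / 2
= |-1*(-9-5) + -7*(5--1) + -11*(-1--9)| / 2
= 58

58


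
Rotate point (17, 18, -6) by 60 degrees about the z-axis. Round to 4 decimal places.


x' = 17*cos(60) - 18*sin(60) = -7.0885
y' = 17*sin(60) + 18*cos(60) = 23.7224
z' = -6

(-7.0885, 23.7224, -6)


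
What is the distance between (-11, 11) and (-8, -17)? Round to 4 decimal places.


d = sqrt((-8--11)^2 + (-17-11)^2) = 28.1603

28.1603


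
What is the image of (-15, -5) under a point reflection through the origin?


Reflection through origin: (x, y) -> (-x, -y)
(-15, -5) -> (15, 5)

(15, 5)


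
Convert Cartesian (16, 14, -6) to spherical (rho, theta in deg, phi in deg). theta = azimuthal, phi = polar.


rho = sqrt(16^2 + 14^2 + (-6)^2) = 22.0907
theta = atan2(14, 16) = 41.1859 deg
phi = acos(-6/22.0907) = 105.7599 deg

rho = 22.0907, theta = 41.1859 deg, phi = 105.7599 deg


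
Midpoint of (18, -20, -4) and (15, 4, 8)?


Midpoint = ((18+15)/2, (-20+4)/2, (-4+8)/2) = (16.5, -8, 2)

(16.5, -8, 2)


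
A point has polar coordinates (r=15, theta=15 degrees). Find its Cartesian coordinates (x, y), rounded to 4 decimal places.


x = 15 * cos(15) = 14.4889
y = 15 * sin(15) = 3.8823

(14.4889, 3.8823)


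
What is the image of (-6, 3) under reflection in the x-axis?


Reflection across x-axis: (x, y) -> (x, -y)
(-6, 3) -> (-6, -3)

(-6, -3)


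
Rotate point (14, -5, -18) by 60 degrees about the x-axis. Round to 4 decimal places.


x' = 14
y' = -5*cos(60) - -18*sin(60) = 13.0885
z' = -5*sin(60) + -18*cos(60) = -13.3301

(14, 13.0885, -13.3301)


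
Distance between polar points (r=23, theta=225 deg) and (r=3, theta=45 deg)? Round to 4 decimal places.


d = sqrt(r1^2 + r2^2 - 2*r1*r2*cos(t2-t1))
d = sqrt(23^2 + 3^2 - 2*23*3*cos(45-225)) = 26

26


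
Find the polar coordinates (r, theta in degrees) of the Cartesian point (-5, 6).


r = sqrt((-5)^2 + 6^2) = 7.8102
theta = atan2(6, -5) = 129.8056 degrees

r = 7.8102, theta = 129.8056 degrees


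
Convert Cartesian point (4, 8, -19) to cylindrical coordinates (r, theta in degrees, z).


r = sqrt(4^2 + 8^2) = 8.9443
theta = atan2(8, 4) = 63.4349 deg
z = -19

r = 8.9443, theta = 63.4349 deg, z = -19


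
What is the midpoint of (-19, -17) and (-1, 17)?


Midpoint = ((-19+-1)/2, (-17+17)/2) = (-10, 0)

(-10, 0)


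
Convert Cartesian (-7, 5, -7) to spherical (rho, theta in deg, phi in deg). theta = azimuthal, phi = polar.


rho = sqrt((-7)^2 + 5^2 + (-7)^2) = 11.0905
theta = atan2(5, -7) = 144.4623 deg
phi = acos(-7/11.0905) = 129.1364 deg

rho = 11.0905, theta = 144.4623 deg, phi = 129.1364 deg


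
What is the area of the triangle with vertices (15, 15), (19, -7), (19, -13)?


Area = |x1(y2-y3) + x2(y3-y1) + x3(y1-y2)| / 2
= |15*(-7--13) + 19*(-13-15) + 19*(15--7)| / 2
= 12

12


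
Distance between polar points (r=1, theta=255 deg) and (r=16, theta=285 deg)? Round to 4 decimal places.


d = sqrt(r1^2 + r2^2 - 2*r1*r2*cos(t2-t1))
d = sqrt(1^2 + 16^2 - 2*1*16*cos(285-255)) = 15.1422

15.1422


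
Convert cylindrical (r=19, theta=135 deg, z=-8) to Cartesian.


x = 19 * cos(135) = -13.435
y = 19 * sin(135) = 13.435
z = -8

(-13.435, 13.435, -8)


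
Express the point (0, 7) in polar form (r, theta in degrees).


r = sqrt(0^2 + 7^2) = 7
theta = atan2(7, 0) = 90 degrees

r = 7, theta = 90 degrees


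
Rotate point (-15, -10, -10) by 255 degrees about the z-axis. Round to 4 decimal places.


x' = -15*cos(255) - -10*sin(255) = -5.777
y' = -15*sin(255) + -10*cos(255) = 17.0771
z' = -10

(-5.777, 17.0771, -10)


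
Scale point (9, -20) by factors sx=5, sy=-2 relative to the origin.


Scaling: (x*sx, y*sy) = (9*5, -20*-2) = (45, 40)

(45, 40)


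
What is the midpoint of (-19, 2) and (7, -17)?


Midpoint = ((-19+7)/2, (2+-17)/2) = (-6, -7.5)

(-6, -7.5)


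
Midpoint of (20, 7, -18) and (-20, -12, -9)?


Midpoint = ((20+-20)/2, (7+-12)/2, (-18+-9)/2) = (0, -2.5, -13.5)

(0, -2.5, -13.5)


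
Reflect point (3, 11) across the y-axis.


Reflection across y-axis: (x, y) -> (-x, y)
(3, 11) -> (-3, 11)

(-3, 11)


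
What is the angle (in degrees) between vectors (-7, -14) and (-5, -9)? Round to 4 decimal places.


dot = -7*-5 + -14*-9 = 161
|u| = 15.6525, |v| = 10.2956
cos(angle) = 0.9991
angle = 2.4896 degrees

2.4896 degrees


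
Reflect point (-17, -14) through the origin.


Reflection through origin: (x, y) -> (-x, -y)
(-17, -14) -> (17, 14)

(17, 14)


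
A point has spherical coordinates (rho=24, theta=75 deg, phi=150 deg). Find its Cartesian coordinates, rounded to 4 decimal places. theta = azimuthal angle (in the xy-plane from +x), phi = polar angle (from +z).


x = 24 * sin(150) * cos(75) = 3.1058
y = 24 * sin(150) * sin(75) = 11.5911
z = 24 * cos(150) = -20.7846

(3.1058, 11.5911, -20.7846)


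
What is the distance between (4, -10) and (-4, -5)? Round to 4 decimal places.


d = sqrt((-4-4)^2 + (-5--10)^2) = 9.434

9.434


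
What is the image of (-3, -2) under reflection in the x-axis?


Reflection across x-axis: (x, y) -> (x, -y)
(-3, -2) -> (-3, 2)

(-3, 2)


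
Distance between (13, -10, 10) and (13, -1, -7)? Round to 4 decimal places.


d = sqrt((13-13)^2 + (-1--10)^2 + (-7-10)^2) = 19.2354

19.2354


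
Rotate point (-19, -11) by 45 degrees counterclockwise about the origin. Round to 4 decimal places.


x' = -19*cos(45) - -11*sin(45) = -5.6569
y' = -19*sin(45) + -11*cos(45) = -21.2132

(-5.6569, -21.2132)


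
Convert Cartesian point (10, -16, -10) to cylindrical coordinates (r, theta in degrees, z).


r = sqrt(10^2 + (-16)^2) = 18.868
theta = atan2(-16, 10) = 302.0054 deg
z = -10

r = 18.868, theta = 302.0054 deg, z = -10


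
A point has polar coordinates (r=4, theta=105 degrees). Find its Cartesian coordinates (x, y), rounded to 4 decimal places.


x = 4 * cos(105) = -1.0353
y = 4 * sin(105) = 3.8637

(-1.0353, 3.8637)


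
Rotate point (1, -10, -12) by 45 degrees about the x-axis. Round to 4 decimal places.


x' = 1
y' = -10*cos(45) - -12*sin(45) = 1.4142
z' = -10*sin(45) + -12*cos(45) = -15.5563

(1, 1.4142, -15.5563)


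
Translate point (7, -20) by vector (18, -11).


Translation: (x+dx, y+dy) = (7+18, -20+-11) = (25, -31)

(25, -31)


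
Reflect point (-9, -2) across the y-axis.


Reflection across y-axis: (x, y) -> (-x, y)
(-9, -2) -> (9, -2)

(9, -2)


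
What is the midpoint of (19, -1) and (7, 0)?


Midpoint = ((19+7)/2, (-1+0)/2) = (13, -0.5)

(13, -0.5)


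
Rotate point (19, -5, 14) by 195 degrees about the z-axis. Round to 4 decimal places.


x' = 19*cos(195) - -5*sin(195) = -19.6467
y' = 19*sin(195) + -5*cos(195) = -0.0879
z' = 14

(-19.6467, -0.0879, 14)


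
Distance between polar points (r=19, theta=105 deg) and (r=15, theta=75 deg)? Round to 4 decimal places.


d = sqrt(r1^2 + r2^2 - 2*r1*r2*cos(t2-t1))
d = sqrt(19^2 + 15^2 - 2*19*15*cos(75-105)) = 9.6107

9.6107


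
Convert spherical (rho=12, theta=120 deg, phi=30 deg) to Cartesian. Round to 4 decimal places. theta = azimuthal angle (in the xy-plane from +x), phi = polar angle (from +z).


x = 12 * sin(30) * cos(120) = -3
y = 12 * sin(30) * sin(120) = 5.1962
z = 12 * cos(30) = 10.3923

(-3, 5.1962, 10.3923)


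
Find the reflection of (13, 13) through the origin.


Reflection through origin: (x, y) -> (-x, -y)
(13, 13) -> (-13, -13)

(-13, -13)


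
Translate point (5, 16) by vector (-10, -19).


Translation: (x+dx, y+dy) = (5+-10, 16+-19) = (-5, -3)

(-5, -3)


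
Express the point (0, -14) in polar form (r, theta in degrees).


r = sqrt(0^2 + (-14)^2) = 14
theta = atan2(-14, 0) = 270 degrees

r = 14, theta = 270 degrees


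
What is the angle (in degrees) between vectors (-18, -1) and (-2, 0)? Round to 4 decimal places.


dot = -18*-2 + -1*0 = 36
|u| = 18.0278, |v| = 2
cos(angle) = 0.9985
angle = 3.1798 degrees

3.1798 degrees


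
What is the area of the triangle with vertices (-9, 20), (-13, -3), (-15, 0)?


Area = |x1(y2-y3) + x2(y3-y1) + x3(y1-y2)| / 2
= |-9*(-3-0) + -13*(0-20) + -15*(20--3)| / 2
= 29

29


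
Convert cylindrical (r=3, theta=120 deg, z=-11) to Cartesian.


x = 3 * cos(120) = -1.5
y = 3 * sin(120) = 2.5981
z = -11

(-1.5, 2.5981, -11)


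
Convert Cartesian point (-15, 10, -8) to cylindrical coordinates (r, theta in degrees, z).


r = sqrt((-15)^2 + 10^2) = 18.0278
theta = atan2(10, -15) = 146.3099 deg
z = -8

r = 18.0278, theta = 146.3099 deg, z = -8


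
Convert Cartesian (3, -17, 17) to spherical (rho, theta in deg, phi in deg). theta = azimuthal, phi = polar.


rho = sqrt(3^2 + (-17)^2 + 17^2) = 24.2281
theta = atan2(-17, 3) = 280.008 deg
phi = acos(17/24.2281) = 45.4393 deg

rho = 24.2281, theta = 280.008 deg, phi = 45.4393 deg


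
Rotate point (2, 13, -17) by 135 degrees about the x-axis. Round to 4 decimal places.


x' = 2
y' = 13*cos(135) - -17*sin(135) = 2.8284
z' = 13*sin(135) + -17*cos(135) = 21.2132

(2, 2.8284, 21.2132)


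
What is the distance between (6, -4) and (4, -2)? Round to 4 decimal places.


d = sqrt((4-6)^2 + (-2--4)^2) = 2.8284

2.8284


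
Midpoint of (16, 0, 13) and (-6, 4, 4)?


Midpoint = ((16+-6)/2, (0+4)/2, (13+4)/2) = (5, 2, 8.5)

(5, 2, 8.5)


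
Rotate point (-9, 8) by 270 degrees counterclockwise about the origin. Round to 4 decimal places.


x' = -9*cos(270) - 8*sin(270) = 8
y' = -9*sin(270) + 8*cos(270) = 9

(8, 9)


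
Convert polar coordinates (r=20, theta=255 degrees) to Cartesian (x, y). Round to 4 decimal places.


x = 20 * cos(255) = -5.1764
y = 20 * sin(255) = -19.3185

(-5.1764, -19.3185)


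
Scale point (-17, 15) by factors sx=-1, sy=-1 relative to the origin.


Scaling: (x*sx, y*sy) = (-17*-1, 15*-1) = (17, -15)

(17, -15)


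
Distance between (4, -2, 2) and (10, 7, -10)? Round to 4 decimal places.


d = sqrt((10-4)^2 + (7--2)^2 + (-10-2)^2) = 16.1555

16.1555


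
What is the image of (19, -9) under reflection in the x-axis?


Reflection across x-axis: (x, y) -> (x, -y)
(19, -9) -> (19, 9)

(19, 9)


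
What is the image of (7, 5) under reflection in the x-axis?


Reflection across x-axis: (x, y) -> (x, -y)
(7, 5) -> (7, -5)

(7, -5)


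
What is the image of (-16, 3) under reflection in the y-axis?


Reflection across y-axis: (x, y) -> (-x, y)
(-16, 3) -> (16, 3)

(16, 3)


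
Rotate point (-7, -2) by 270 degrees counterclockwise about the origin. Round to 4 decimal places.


x' = -7*cos(270) - -2*sin(270) = -2
y' = -7*sin(270) + -2*cos(270) = 7

(-2, 7)


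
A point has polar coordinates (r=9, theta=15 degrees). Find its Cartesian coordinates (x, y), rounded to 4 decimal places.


x = 9 * cos(15) = 8.6933
y = 9 * sin(15) = 2.3294

(8.6933, 2.3294)


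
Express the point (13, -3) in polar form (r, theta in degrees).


r = sqrt(13^2 + (-3)^2) = 13.3417
theta = atan2(-3, 13) = 347.0054 degrees

r = 13.3417, theta = 347.0054 degrees


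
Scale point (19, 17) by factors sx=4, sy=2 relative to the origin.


Scaling: (x*sx, y*sy) = (19*4, 17*2) = (76, 34)

(76, 34)


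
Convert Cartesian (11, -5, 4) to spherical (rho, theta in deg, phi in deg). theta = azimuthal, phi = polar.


rho = sqrt(11^2 + (-5)^2 + 4^2) = 12.7279
theta = atan2(-5, 11) = 335.556 deg
phi = acos(4/12.7279) = 71.6833 deg

rho = 12.7279, theta = 335.556 deg, phi = 71.6833 deg


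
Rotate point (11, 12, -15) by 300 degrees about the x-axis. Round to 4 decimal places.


x' = 11
y' = 12*cos(300) - -15*sin(300) = -6.9904
z' = 12*sin(300) + -15*cos(300) = -17.8923

(11, -6.9904, -17.8923)


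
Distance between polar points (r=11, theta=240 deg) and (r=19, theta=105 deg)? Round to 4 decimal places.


d = sqrt(r1^2 + r2^2 - 2*r1*r2*cos(t2-t1))
d = sqrt(11^2 + 19^2 - 2*11*19*cos(105-240)) = 27.885

27.885


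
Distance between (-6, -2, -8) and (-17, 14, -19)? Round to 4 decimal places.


d = sqrt((-17--6)^2 + (14--2)^2 + (-19--8)^2) = 22.3159

22.3159


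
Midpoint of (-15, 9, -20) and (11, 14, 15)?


Midpoint = ((-15+11)/2, (9+14)/2, (-20+15)/2) = (-2, 11.5, -2.5)

(-2, 11.5, -2.5)


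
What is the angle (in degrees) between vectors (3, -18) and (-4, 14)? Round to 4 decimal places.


dot = 3*-4 + -18*14 = -264
|u| = 18.2483, |v| = 14.5602
cos(angle) = -0.9936
angle = 173.5169 degrees

173.5169 degrees


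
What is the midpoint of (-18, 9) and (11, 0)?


Midpoint = ((-18+11)/2, (9+0)/2) = (-3.5, 4.5)

(-3.5, 4.5)


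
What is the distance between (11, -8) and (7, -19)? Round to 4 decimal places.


d = sqrt((7-11)^2 + (-19--8)^2) = 11.7047

11.7047


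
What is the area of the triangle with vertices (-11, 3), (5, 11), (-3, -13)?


Area = |x1(y2-y3) + x2(y3-y1) + x3(y1-y2)| / 2
= |-11*(11--13) + 5*(-13-3) + -3*(3-11)| / 2
= 160

160


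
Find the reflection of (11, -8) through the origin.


Reflection through origin: (x, y) -> (-x, -y)
(11, -8) -> (-11, 8)

(-11, 8)


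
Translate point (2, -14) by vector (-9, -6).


Translation: (x+dx, y+dy) = (2+-9, -14+-6) = (-7, -20)

(-7, -20)


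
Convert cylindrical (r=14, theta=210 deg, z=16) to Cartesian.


x = 14 * cos(210) = -12.1244
y = 14 * sin(210) = -7
z = 16

(-12.1244, -7, 16)


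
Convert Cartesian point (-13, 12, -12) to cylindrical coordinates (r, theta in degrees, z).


r = sqrt((-13)^2 + 12^2) = 17.6918
theta = atan2(12, -13) = 137.2906 deg
z = -12

r = 17.6918, theta = 137.2906 deg, z = -12


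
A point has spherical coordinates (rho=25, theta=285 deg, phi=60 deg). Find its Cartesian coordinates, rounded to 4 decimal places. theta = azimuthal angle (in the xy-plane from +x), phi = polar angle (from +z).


x = 25 * sin(60) * cos(285) = 5.6036
y = 25 * sin(60) * sin(285) = -20.9129
z = 25 * cos(60) = 12.5

(5.6036, -20.9129, 12.5)


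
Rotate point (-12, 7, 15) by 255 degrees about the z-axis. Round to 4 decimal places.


x' = -12*cos(255) - 7*sin(255) = 9.8673
y' = -12*sin(255) + 7*cos(255) = 9.7794
z' = 15

(9.8673, 9.7794, 15)


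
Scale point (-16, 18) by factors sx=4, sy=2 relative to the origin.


Scaling: (x*sx, y*sy) = (-16*4, 18*2) = (-64, 36)

(-64, 36)


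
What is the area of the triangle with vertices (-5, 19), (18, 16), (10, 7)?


Area = |x1(y2-y3) + x2(y3-y1) + x3(y1-y2)| / 2
= |-5*(16-7) + 18*(7-19) + 10*(19-16)| / 2
= 115.5

115.5


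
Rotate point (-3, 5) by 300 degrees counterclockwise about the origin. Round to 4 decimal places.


x' = -3*cos(300) - 5*sin(300) = 2.8301
y' = -3*sin(300) + 5*cos(300) = 5.0981

(2.8301, 5.0981)


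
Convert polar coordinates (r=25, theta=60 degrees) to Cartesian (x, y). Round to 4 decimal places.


x = 25 * cos(60) = 12.5
y = 25 * sin(60) = 21.6506

(12.5, 21.6506)


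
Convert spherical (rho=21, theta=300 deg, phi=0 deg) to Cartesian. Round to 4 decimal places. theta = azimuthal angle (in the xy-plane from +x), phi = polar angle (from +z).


x = 21 * sin(0) * cos(300) = 0
y = 21 * sin(0) * sin(300) = 0
z = 21 * cos(0) = 21

(0, 0, 21)


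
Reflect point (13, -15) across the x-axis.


Reflection across x-axis: (x, y) -> (x, -y)
(13, -15) -> (13, 15)

(13, 15)


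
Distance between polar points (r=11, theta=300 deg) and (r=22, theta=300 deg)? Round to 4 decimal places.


d = sqrt(r1^2 + r2^2 - 2*r1*r2*cos(t2-t1))
d = sqrt(11^2 + 22^2 - 2*11*22*cos(300-300)) = 11

11


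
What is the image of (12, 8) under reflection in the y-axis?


Reflection across y-axis: (x, y) -> (-x, y)
(12, 8) -> (-12, 8)

(-12, 8)


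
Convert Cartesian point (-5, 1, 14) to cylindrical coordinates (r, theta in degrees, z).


r = sqrt((-5)^2 + 1^2) = 5.099
theta = atan2(1, -5) = 168.6901 deg
z = 14

r = 5.099, theta = 168.6901 deg, z = 14


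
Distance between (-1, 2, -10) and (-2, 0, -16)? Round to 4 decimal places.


d = sqrt((-2--1)^2 + (0-2)^2 + (-16--10)^2) = 6.4031

6.4031


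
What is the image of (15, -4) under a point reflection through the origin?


Reflection through origin: (x, y) -> (-x, -y)
(15, -4) -> (-15, 4)

(-15, 4)


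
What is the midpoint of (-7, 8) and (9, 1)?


Midpoint = ((-7+9)/2, (8+1)/2) = (1, 4.5)

(1, 4.5)


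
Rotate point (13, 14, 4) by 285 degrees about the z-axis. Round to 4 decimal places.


x' = 13*cos(285) - 14*sin(285) = 16.8876
y' = 13*sin(285) + 14*cos(285) = -8.9336
z' = 4

(16.8876, -8.9336, 4)


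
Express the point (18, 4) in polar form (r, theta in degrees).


r = sqrt(18^2 + 4^2) = 18.4391
theta = atan2(4, 18) = 12.5288 degrees

r = 18.4391, theta = 12.5288 degrees


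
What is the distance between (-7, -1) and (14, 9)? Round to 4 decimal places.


d = sqrt((14--7)^2 + (9--1)^2) = 23.2594

23.2594


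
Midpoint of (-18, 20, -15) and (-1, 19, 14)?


Midpoint = ((-18+-1)/2, (20+19)/2, (-15+14)/2) = (-9.5, 19.5, -0.5)

(-9.5, 19.5, -0.5)


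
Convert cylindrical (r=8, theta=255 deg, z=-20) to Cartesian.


x = 8 * cos(255) = -2.0706
y = 8 * sin(255) = -7.7274
z = -20

(-2.0706, -7.7274, -20)


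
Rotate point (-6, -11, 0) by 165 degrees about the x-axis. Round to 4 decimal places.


x' = -6
y' = -11*cos(165) - 0*sin(165) = 10.6252
z' = -11*sin(165) + 0*cos(165) = -2.847

(-6, 10.6252, -2.847)


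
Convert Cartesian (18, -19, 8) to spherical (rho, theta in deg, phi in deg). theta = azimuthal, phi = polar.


rho = sqrt(18^2 + (-19)^2 + 8^2) = 27.3679
theta = atan2(-19, 18) = 313.4518 deg
phi = acos(8/27.3679) = 73.0035 deg

rho = 27.3679, theta = 313.4518 deg, phi = 73.0035 deg


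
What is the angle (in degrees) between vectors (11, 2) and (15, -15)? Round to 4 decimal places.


dot = 11*15 + 2*-15 = 135
|u| = 11.1803, |v| = 21.2132
cos(angle) = 0.5692
angle = 55.3048 degrees

55.3048 degrees


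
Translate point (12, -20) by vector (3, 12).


Translation: (x+dx, y+dy) = (12+3, -20+12) = (15, -8)

(15, -8)


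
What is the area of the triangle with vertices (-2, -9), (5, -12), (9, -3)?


Area = |x1(y2-y3) + x2(y3-y1) + x3(y1-y2)| / 2
= |-2*(-12--3) + 5*(-3--9) + 9*(-9--12)| / 2
= 37.5

37.5


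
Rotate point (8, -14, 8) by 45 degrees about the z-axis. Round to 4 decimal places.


x' = 8*cos(45) - -14*sin(45) = 15.5563
y' = 8*sin(45) + -14*cos(45) = -4.2426
z' = 8

(15.5563, -4.2426, 8)


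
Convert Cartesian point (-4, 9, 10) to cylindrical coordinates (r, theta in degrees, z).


r = sqrt((-4)^2 + 9^2) = 9.8489
theta = atan2(9, -4) = 113.9625 deg
z = 10

r = 9.8489, theta = 113.9625 deg, z = 10


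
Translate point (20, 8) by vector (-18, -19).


Translation: (x+dx, y+dy) = (20+-18, 8+-19) = (2, -11)

(2, -11)


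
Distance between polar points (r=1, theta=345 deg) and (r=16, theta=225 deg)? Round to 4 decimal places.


d = sqrt(r1^2 + r2^2 - 2*r1*r2*cos(t2-t1))
d = sqrt(1^2 + 16^2 - 2*1*16*cos(225-345)) = 16.5227

16.5227


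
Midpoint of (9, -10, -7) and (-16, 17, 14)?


Midpoint = ((9+-16)/2, (-10+17)/2, (-7+14)/2) = (-3.5, 3.5, 3.5)

(-3.5, 3.5, 3.5)


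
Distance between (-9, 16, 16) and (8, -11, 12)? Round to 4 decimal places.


d = sqrt((8--9)^2 + (-11-16)^2 + (12-16)^2) = 32.1559

32.1559


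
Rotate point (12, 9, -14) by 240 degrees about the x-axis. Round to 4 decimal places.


x' = 12
y' = 9*cos(240) - -14*sin(240) = -16.6244
z' = 9*sin(240) + -14*cos(240) = -0.7942

(12, -16.6244, -0.7942)


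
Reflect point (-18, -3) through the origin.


Reflection through origin: (x, y) -> (-x, -y)
(-18, -3) -> (18, 3)

(18, 3)


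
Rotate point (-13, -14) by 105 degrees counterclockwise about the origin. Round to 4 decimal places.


x' = -13*cos(105) - -14*sin(105) = 16.8876
y' = -13*sin(105) + -14*cos(105) = -8.9336

(16.8876, -8.9336)


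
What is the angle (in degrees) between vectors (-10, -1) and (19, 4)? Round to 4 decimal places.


dot = -10*19 + -1*4 = -194
|u| = 10.0499, |v| = 19.4165
cos(angle) = -0.9942
angle = 173.8219 degrees

173.8219 degrees


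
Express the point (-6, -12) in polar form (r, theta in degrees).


r = sqrt((-6)^2 + (-12)^2) = 13.4164
theta = atan2(-12, -6) = 243.4349 degrees

r = 13.4164, theta = 243.4349 degrees


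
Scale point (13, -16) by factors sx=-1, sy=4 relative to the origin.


Scaling: (x*sx, y*sy) = (13*-1, -16*4) = (-13, -64)

(-13, -64)


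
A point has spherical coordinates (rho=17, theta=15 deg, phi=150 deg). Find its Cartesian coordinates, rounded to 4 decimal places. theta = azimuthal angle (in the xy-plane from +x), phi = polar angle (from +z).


x = 17 * sin(150) * cos(15) = 8.2104
y = 17 * sin(150) * sin(15) = 2.2
z = 17 * cos(150) = -14.7224

(8.2104, 2.2, -14.7224)


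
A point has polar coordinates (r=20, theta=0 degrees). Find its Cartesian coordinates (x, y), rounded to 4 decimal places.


x = 20 * cos(0) = 20
y = 20 * sin(0) = 0

(20, 0)


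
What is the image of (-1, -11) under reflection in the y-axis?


Reflection across y-axis: (x, y) -> (-x, y)
(-1, -11) -> (1, -11)

(1, -11)


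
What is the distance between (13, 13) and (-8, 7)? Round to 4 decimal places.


d = sqrt((-8-13)^2 + (7-13)^2) = 21.8403

21.8403


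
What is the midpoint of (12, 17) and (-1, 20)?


Midpoint = ((12+-1)/2, (17+20)/2) = (5.5, 18.5)

(5.5, 18.5)


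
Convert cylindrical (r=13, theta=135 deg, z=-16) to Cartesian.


x = 13 * cos(135) = -9.1924
y = 13 * sin(135) = 9.1924
z = -16

(-9.1924, 9.1924, -16)


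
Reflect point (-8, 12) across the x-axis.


Reflection across x-axis: (x, y) -> (x, -y)
(-8, 12) -> (-8, -12)

(-8, -12)


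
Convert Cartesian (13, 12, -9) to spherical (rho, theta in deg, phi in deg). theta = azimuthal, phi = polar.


rho = sqrt(13^2 + 12^2 + (-9)^2) = 19.8494
theta = atan2(12, 13) = 42.7094 deg
phi = acos(-9/19.8494) = 116.9629 deg

rho = 19.8494, theta = 42.7094 deg, phi = 116.9629 deg


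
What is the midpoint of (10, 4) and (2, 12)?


Midpoint = ((10+2)/2, (4+12)/2) = (6, 8)

(6, 8)


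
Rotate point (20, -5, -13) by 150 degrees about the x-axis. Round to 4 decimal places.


x' = 20
y' = -5*cos(150) - -13*sin(150) = 10.8301
z' = -5*sin(150) + -13*cos(150) = 8.7583

(20, 10.8301, 8.7583)


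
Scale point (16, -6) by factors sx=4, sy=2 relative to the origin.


Scaling: (x*sx, y*sy) = (16*4, -6*2) = (64, -12)

(64, -12)


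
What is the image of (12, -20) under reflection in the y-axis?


Reflection across y-axis: (x, y) -> (-x, y)
(12, -20) -> (-12, -20)

(-12, -20)


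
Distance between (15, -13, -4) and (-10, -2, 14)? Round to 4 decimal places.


d = sqrt((-10-15)^2 + (-2--13)^2 + (14--4)^2) = 32.7109

32.7109


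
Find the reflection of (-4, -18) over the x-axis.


Reflection across x-axis: (x, y) -> (x, -y)
(-4, -18) -> (-4, 18)

(-4, 18)


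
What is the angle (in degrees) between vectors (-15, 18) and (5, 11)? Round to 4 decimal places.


dot = -15*5 + 18*11 = 123
|u| = 23.4307, |v| = 12.083
cos(angle) = 0.4345
angle = 64.2495 degrees

64.2495 degrees


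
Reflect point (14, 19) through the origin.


Reflection through origin: (x, y) -> (-x, -y)
(14, 19) -> (-14, -19)

(-14, -19)


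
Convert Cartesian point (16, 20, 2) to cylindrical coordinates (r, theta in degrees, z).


r = sqrt(16^2 + 20^2) = 25.6125
theta = atan2(20, 16) = 51.3402 deg
z = 2

r = 25.6125, theta = 51.3402 deg, z = 2


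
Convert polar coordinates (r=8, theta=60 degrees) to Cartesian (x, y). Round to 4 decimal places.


x = 8 * cos(60) = 4
y = 8 * sin(60) = 6.9282

(4, 6.9282)


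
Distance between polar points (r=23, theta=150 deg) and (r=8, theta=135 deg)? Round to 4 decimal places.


d = sqrt(r1^2 + r2^2 - 2*r1*r2*cos(t2-t1))
d = sqrt(23^2 + 8^2 - 2*23*8*cos(135-150)) = 15.4123

15.4123


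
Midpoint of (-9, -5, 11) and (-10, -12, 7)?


Midpoint = ((-9+-10)/2, (-5+-12)/2, (11+7)/2) = (-9.5, -8.5, 9)

(-9.5, -8.5, 9)


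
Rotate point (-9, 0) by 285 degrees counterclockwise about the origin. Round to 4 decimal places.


x' = -9*cos(285) - 0*sin(285) = -2.3294
y' = -9*sin(285) + 0*cos(285) = 8.6933

(-2.3294, 8.6933)


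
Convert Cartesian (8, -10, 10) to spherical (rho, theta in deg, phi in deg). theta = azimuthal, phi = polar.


rho = sqrt(8^2 + (-10)^2 + 10^2) = 16.2481
theta = atan2(-10, 8) = 308.6598 deg
phi = acos(10/16.2481) = 52.0148 deg

rho = 16.2481, theta = 308.6598 deg, phi = 52.0148 deg


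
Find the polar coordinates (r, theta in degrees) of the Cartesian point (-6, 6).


r = sqrt((-6)^2 + 6^2) = 8.4853
theta = atan2(6, -6) = 135 degrees

r = 8.4853, theta = 135 degrees


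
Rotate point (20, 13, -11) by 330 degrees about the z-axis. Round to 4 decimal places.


x' = 20*cos(330) - 13*sin(330) = 23.8205
y' = 20*sin(330) + 13*cos(330) = 1.2583
z' = -11

(23.8205, 1.2583, -11)


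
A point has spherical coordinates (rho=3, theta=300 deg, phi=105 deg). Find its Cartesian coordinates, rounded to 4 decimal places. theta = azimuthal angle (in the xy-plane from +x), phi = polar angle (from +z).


x = 3 * sin(105) * cos(300) = 1.4489
y = 3 * sin(105) * sin(300) = -2.5095
z = 3 * cos(105) = -0.7765

(1.4489, -2.5095, -0.7765)


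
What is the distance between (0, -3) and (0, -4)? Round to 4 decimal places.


d = sqrt((0-0)^2 + (-4--3)^2) = 1

1


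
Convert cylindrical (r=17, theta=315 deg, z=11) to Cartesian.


x = 17 * cos(315) = 12.0208
y = 17 * sin(315) = -12.0208
z = 11

(12.0208, -12.0208, 11)


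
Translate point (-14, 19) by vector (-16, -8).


Translation: (x+dx, y+dy) = (-14+-16, 19+-8) = (-30, 11)

(-30, 11)


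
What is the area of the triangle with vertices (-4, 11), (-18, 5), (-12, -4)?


Area = |x1(y2-y3) + x2(y3-y1) + x3(y1-y2)| / 2
= |-4*(5--4) + -18*(-4-11) + -12*(11-5)| / 2
= 81

81


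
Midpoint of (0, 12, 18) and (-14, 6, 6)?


Midpoint = ((0+-14)/2, (12+6)/2, (18+6)/2) = (-7, 9, 12)

(-7, 9, 12)


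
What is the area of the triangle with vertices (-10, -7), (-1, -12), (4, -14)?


Area = |x1(y2-y3) + x2(y3-y1) + x3(y1-y2)| / 2
= |-10*(-12--14) + -1*(-14--7) + 4*(-7--12)| / 2
= 3.5

3.5


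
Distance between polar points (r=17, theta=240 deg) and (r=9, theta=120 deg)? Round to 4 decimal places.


d = sqrt(r1^2 + r2^2 - 2*r1*r2*cos(t2-t1))
d = sqrt(17^2 + 9^2 - 2*17*9*cos(120-240)) = 22.8692

22.8692


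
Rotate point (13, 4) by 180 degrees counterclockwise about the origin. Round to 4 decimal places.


x' = 13*cos(180) - 4*sin(180) = -13
y' = 13*sin(180) + 4*cos(180) = -4

(-13, -4)


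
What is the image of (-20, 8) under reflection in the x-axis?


Reflection across x-axis: (x, y) -> (x, -y)
(-20, 8) -> (-20, -8)

(-20, -8)
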